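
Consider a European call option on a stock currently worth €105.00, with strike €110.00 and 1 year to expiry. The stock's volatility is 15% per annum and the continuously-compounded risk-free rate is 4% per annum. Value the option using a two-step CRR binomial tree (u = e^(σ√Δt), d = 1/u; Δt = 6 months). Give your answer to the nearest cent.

€6.15

CRR parameters: u = e^(σ√Δt) = e^(0.15·√0.5) = 1.1119, d = 1/u = 0.8994
Per-period rate: rΔt = 0.04·0.5 = 0.02, so R = e^0.02 = 1.0202
Risk-neutral probability p = (e^0.02 − 0.8994)/(1.1119 − 0.8994) = 0.1208/0.2125 = 0.5686
Terminal stock prices: S_uu = 129.8, S_ud = 105, S_dd = 84.93
Terminal payoffs (S − K): max(19.81, 0) = 19.81, max(-5, 0) = 0, max(-25.07, 0) = 0
Node u (S = 116.7): V_u = e^(−0.02)·[0.5686·19.8127 + 0.4314·0.0000] = 11.0416
Node d (S = 94.43): V_d = e^(−0.02)·[0.5686·0.0000 + 0.4314·0.0000] = 0.0000
Node 0 (S = 105): V_0 = e^(−0.02)·[0.5686·11.0416 + 0.4314·0.0000] = 6.1535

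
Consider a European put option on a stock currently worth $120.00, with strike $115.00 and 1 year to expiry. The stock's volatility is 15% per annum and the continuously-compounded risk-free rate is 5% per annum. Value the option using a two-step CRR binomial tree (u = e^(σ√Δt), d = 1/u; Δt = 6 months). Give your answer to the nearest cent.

CRR parameters: u = e^(σ√Δt) = e^(0.15·√0.5) = 1.1119, d = 1/u = 0.8994
Per-period rate: rΔt = 0.05·0.5 = 0.025, so R = e^0.025 = 1.0253
Risk-neutral probability p = (e^0.025 − 0.8994)/(1.1119 − 0.8994) = 0.1259/0.2125 = 0.5926
Terminal stock prices: S_uu = 148.4, S_ud = 120, S_dd = 97.06
Terminal payoffs (K − S): max(-33.36, 0) = 0, max(-5, 0) = 0, max(17.94, 0) = 17.94
Node u (S = 133.4): V_u = e^(−0.025)·[0.5926·0.0000 + 0.4074·0.0000] = 0.0000
Node d (S = 107.9): V_d = e^(−0.025)·[0.5926·0.0000 + 0.4074·17.9371] = 7.1268
Node 0 (S = 120): V_0 = e^(−0.025)·[0.5926·0.0000 + 0.4074·7.1268] = 2.8316

$2.83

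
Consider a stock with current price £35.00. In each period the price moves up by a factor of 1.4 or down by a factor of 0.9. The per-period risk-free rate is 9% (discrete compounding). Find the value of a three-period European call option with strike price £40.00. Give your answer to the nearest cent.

Risk-neutral probability p = (1 + 0.09 − 0.9)/(1.4 − 0.9) = 0.1900/0.5000 = 0.3800
Terminal stock prices: S_uuu = 96.04, S_uud = 61.74, S_udd = 39.69, S_ddd = 25.52
Terminal payoffs (S − K): max(56.04, 0) = 56.04, max(21.74, 0) = 21.74, max(-0.31, 0) = 0, max(-14.48, 0) = 0
Node uu (S = 68.6): V_uu = 1/1.09·[0.3800·56.0400 + 0.6200·21.7400] = 31.9028
Node ud (S = 44.1): V_ud = 1/1.09·[0.3800·21.7400 + 0.6200·0.0000] = 7.5791
Node dd (S = 28.35): V_dd = 1/1.09·[0.3800·0.0000 + 0.6200·0.0000] = 0.0000
Node u (S = 49): V_u = 1/1.09·[0.3800·31.9028 + 0.6200·7.5791] = 15.4331
Node d (S = 31.5): V_d = 1/1.09·[0.3800·7.5791 + 0.6200·0.0000] = 2.6422
Node 0 (S = 35): V_0 = 1/1.09·[0.3800·15.4331 + 0.6200·2.6422] = 6.8833

£6.88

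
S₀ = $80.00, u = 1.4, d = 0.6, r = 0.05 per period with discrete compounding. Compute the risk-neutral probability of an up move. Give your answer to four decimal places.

p = 0.5625

Risk-neutral probability p = (1 + 0.05 − 0.6)/(1.4 − 0.6) = 0.4500/0.8000 = 0.5625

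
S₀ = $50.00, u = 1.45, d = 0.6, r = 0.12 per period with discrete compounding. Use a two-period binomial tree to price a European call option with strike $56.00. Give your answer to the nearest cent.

Risk-neutral probability p = (1 + 0.12 − 0.6)/(1.45 − 0.6) = 0.5200/0.8500 = 0.6118
Terminal stock prices: S_uu = 105.1, S_ud = 43.5, S_dd = 18
Terminal payoffs (S − K): max(49.12, 0) = 49.12, max(-12.5, 0) = 0, max(-38, 0) = 0
Node u (S = 72.5): V_u = 1/1.12·[0.6118·49.1250 + 0.3882·0.0000] = 26.8330
Node d (S = 30): V_d = 1/1.12·[0.6118·0.0000 + 0.3882·0.0000] = 0.0000
Node 0 (S = 50): V_0 = 1/1.12·[0.6118·26.8330 + 0.3882·0.0000] = 14.6567

$14.66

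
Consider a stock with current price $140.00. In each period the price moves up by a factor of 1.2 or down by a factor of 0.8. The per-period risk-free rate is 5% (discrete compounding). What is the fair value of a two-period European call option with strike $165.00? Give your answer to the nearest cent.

$12.97

Risk-neutral probability p = (1 + 0.05 − 0.8)/(1.2 − 0.8) = 0.2500/0.4000 = 0.6250
Terminal stock prices: S_uu = 201.6, S_ud = 134.4, S_dd = 89.6
Terminal payoffs (S − K): max(36.6, 0) = 36.6, max(-30.6, 0) = 0, max(-75.4, 0) = 0
Node u (S = 168): V_u = 1/1.05·[0.6250·36.6000 + 0.3750·0.0000] = 21.7857
Node d (S = 112): V_d = 1/1.05·[0.6250·0.0000 + 0.3750·0.0000] = 0.0000
Node 0 (S = 140): V_0 = 1/1.05·[0.6250·21.7857 + 0.3750·0.0000] = 12.9677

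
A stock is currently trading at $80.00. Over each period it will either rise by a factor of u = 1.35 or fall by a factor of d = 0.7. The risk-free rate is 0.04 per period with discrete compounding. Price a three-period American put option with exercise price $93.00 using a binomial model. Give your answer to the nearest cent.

$21.21

Risk-neutral probability p = (1 + 0.04 − 0.7)/(1.35 − 0.7) = 0.3400/0.6500 = 0.5231
Terminal stock prices: S_uuu = 196.8, S_uud = 102.1, S_udd = 52.92, S_ddd = 27.44
Terminal payoffs (K − S): max(-103.8, 0) = 0, max(-9.06, 0) = 0, max(40.08, 0) = 40.08, max(65.56, 0) = 65.56
Node uu (S = 145.8): continuation = 1/1.04·[0.5231·0.0000 + 0.4769·0.0000] = 0.0000; exercise value = 0.0000 ≤ continuation, so V_uu = 0.0000
Node ud (S = 75.6): continuation = 1/1.04·[0.5231·0.0000 + 0.4769·40.0800] = 18.3799; exercise value = 17.4000 ≤ continuation, so V_ud = 18.3799
Node dd (S = 39.2): continuation = 1/1.04·[0.5231·40.0800 + 0.4769·65.5600] = 50.2231; exercise value = 53.8000 > continuation, so V_dd = 53.8000 (exercise)
Node u (S = 108): continuation = 1/1.04·[0.5231·0.0000 + 0.4769·18.3799] = 8.4286; exercise value = 0.0000 ≤ continuation, so V_u = 8.4286
Node d (S = 56): continuation = 1/1.04·[0.5231·18.3799 + 0.4769·53.8000] = 33.9159; exercise value = 37.0000 > continuation, so V_d = 37.0000 (exercise)
Node 0 (S = 80): continuation = 1/1.04·[0.5231·8.4286 + 0.4769·37.0000] = 21.2067; exercise value = 13.0000 ≤ continuation, so V_0 = 21.2067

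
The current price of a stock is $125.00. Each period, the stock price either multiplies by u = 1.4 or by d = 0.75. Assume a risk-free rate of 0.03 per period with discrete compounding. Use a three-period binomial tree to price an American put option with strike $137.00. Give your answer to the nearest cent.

Risk-neutral probability p = (1 + 0.03 − 0.75)/(1.4 − 0.75) = 0.2800/0.6500 = 0.4308
Terminal stock prices: S_uuu = 343, S_uud = 183.7, S_udd = 98.44, S_ddd = 52.73
Terminal payoffs (K − S): max(-206, 0) = 0, max(-46.75, 0) = 0, max(38.56, 0) = 38.56, max(84.27, 0) = 84.27
Node uu (S = 245): continuation = 1/1.03·[0.4308·0.0000 + 0.5692·0.0000] = 0.0000; exercise value = 0.0000 ≤ continuation, so V_uu = 0.0000
Node ud (S = 131.2): continuation = 1/1.03·[0.4308·0.0000 + 0.5692·38.5625] = 21.3116; exercise value = 5.7500 ≤ continuation, so V_ud = 21.3116
Node dd (S = 70.31): continuation = 1/1.03·[0.4308·38.5625 + 0.5692·84.2656] = 62.6972; exercise value = 66.6875 > continuation, so V_dd = 66.6875 (exercise)
Node u (S = 175): continuation = 1/1.03·[0.4308·0.0000 + 0.5692·21.3116] = 11.7779; exercise value = 0.0000 ≤ continuation, so V_u = 11.7779
Node d (S = 93.75): continuation = 1/1.03·[0.4308·21.3116 + 0.5692·66.6875] = 45.7679; exercise value = 43.2500 ≤ continuation, so V_d = 45.7679
Node 0 (S = 125): continuation = 1/1.03·[0.4308·11.7779 + 0.5692·45.7679] = 30.2195; exercise value = 12.0000 ≤ continuation, so V_0 = 30.2195

$30.22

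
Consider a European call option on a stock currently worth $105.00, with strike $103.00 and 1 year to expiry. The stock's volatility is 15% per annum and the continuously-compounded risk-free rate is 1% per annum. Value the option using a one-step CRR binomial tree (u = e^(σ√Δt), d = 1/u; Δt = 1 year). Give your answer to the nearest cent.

CRR parameters: u = e^(σ√Δt) = e^(0.15·√1) = 1.1618, d = 1/u = 0.8607
Per-period rate: rΔt = 0.01·1 = 0.01, so R = e^0.01 = 1.0101
Risk-neutral probability p = (e^0.01 − 0.8607)/(1.1618 − 0.8607) = 0.1493/0.3011 = 0.4959
Terminal stock prices: S_u = 122, S_d = 90.37
Terminal payoffs (S − K): max(18.99, 0) = 18.99, max(-12.63, 0) = 0
Node 0 (S = 105): V_0 = e^(−0.01)·[0.4959·18.9926 + 0.5041·0.0000] = 9.3256

$9.33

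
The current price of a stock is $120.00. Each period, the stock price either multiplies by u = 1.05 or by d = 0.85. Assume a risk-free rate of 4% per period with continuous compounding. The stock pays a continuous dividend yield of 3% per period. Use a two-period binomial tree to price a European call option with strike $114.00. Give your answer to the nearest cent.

Per-period risk-free factor R = e^0.04 = 1.0408; dividend-adjusted growth = e^(0.04−0.03) = 1.0101.
Risk-neutral probability p = (1.0101 − 0.85)/(1.05 − 0.85) = 0.1601/0.2000 = 0.8003
Terminal stock prices: S_uu = 132.3, S_ud = 107.1, S_dd = 86.7
Terminal payoffs (S − K): max(18.3, 0) = 18.3, max(-6.9, 0) = 0, max(-27.3, 0) = 0
Node u (S = 126): V_u = e^(−0.04)·[0.8003·18.3000 + 0.1997·0.0000] = 14.0704
Node d (S = 102): V_d = e^(−0.04)·[0.8003·0.0000 + 0.1997·0.0000] = 0.0000
Node 0 (S = 120): V_0 = e^(−0.04)·[0.8003·14.0704 + 0.1997·0.0000] = 10.8183

$10.82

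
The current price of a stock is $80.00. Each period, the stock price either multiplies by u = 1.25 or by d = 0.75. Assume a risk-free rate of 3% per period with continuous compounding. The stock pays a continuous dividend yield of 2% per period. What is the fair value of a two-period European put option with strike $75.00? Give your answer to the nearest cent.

Per-period risk-free factor R = e^0.03 = 1.0305; dividend-adjusted growth = e^(0.03−0.02) = 1.0101.
Risk-neutral probability p = (1.0101 − 0.75)/(1.25 − 0.75) = 0.2601/0.5000 = 0.5201
Terminal stock prices: S_uu = 125, S_ud = 75, S_dd = 45
Terminal payoffs (K − S): max(-50, 0) = 0, max(0, 0) = 0, max(30, 0) = 30
Node u (S = 100): V_u = e^(−0.03)·[0.5201·0.0000 + 0.4799·0.0000] = 0.0000
Node d (S = 60): V_d = e^(−0.03)·[0.5201·0.0000 + 0.4799·30.0000] = 13.9715
Node 0 (S = 80): V_0 = e^(−0.03)·[0.5201·0.0000 + 0.4799·13.9715] = 6.5068

$6.51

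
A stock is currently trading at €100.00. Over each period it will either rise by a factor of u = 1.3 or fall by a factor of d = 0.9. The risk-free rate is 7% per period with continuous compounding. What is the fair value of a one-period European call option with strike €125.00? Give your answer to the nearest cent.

€2.01

Risk-neutral probability p = (e^0.07 − 0.9)/(1.3 − 0.9) = 0.1725/0.4000 = 0.4313
Terminal stock prices: S_u = 130, S_d = 90
Terminal payoffs (S − K): max(5, 0) = 5, max(-35, 0) = 0
Node 0 (S = 100): V_0 = e^(−0.07)·[0.4313·5.0000 + 0.5687·0.0000] = 2.0106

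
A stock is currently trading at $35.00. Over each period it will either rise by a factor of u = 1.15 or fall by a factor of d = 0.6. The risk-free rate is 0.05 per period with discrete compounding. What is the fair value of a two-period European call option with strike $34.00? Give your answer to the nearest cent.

$7.46

Risk-neutral probability p = (1 + 0.05 − 0.6)/(1.15 − 0.6) = 0.4500/0.5500 = 0.8182
Terminal stock prices: S_uu = 46.29, S_ud = 24.15, S_dd = 12.6
Terminal payoffs (S − K): max(12.29, 0) = 12.29, max(-9.85, 0) = 0, max(-21.4, 0) = 0
Node u (S = 40.25): V_u = 1/1.05·[0.8182·12.2875 + 0.1818·0.0000] = 9.5747
Node d (S = 21): V_d = 1/1.05·[0.8182·0.0000 + 0.1818·0.0000] = 0.0000
Node 0 (S = 35): V_0 = 1/1.05·[0.8182·9.5747 + 0.1818·0.0000] = 7.4608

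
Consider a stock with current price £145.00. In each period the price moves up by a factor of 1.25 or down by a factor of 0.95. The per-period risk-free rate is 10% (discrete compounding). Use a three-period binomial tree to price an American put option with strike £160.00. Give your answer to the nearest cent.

Risk-neutral probability p = (1 + 0.1 − 0.95)/(1.25 − 0.95) = 0.1500/0.3000 = 0.5000
Terminal stock prices: S_uuu = 283.2, S_uud = 215.2, S_udd = 163.6, S_ddd = 124.3
Terminal payoffs (K − S): max(-123.2, 0) = 0, max(-55.23, 0) = 0, max(-3.578, 0) = 0, max(35.68, 0) = 35.68
Node uu (S = 226.6): continuation = 1/1.1·[0.5000·0.0000 + 0.5000·0.0000] = 0.0000; exercise value = 0.0000 ≤ continuation, so V_uu = 0.0000
Node ud (S = 172.2): continuation = 1/1.1·[0.5000·0.0000 + 0.5000·0.0000] = 0.0000; exercise value = 0.0000 ≤ continuation, so V_ud = 0.0000
Node dd (S = 130.9): continuation = 1/1.1·[0.5000·0.0000 + 0.5000·35.6806] = 16.2185; exercise value = 29.1375 > continuation, so V_dd = 29.1375 (exercise)
Node u (S = 181.2): continuation = 1/1.1·[0.5000·0.0000 + 0.5000·0.0000] = 0.0000; exercise value = 0.0000 ≤ continuation, so V_u = 0.0000
Node d (S = 137.8): continuation = 1/1.1·[0.5000·0.0000 + 0.5000·29.1375] = 13.2443; exercise value = 22.2500 > continuation, so V_d = 22.2500 (exercise)
Node 0 (S = 145): continuation = 1/1.1·[0.5000·0.0000 + 0.5000·22.2500] = 10.1136; exercise value = 15.0000 > continuation, so V_0 = 15.0000 (exercise)

£15.00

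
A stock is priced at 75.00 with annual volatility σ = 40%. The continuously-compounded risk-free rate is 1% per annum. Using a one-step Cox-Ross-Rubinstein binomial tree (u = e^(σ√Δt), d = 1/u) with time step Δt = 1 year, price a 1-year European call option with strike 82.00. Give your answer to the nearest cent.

12.24

CRR parameters: u = e^(σ√Δt) = e^(0.4·√1) = 1.4918, d = 1/u = 0.6703
Per-period rate: rΔt = 0.01·1 = 0.01, so R = e^0.01 = 1.0101
Risk-neutral probability p = (e^0.01 − 0.6703)/(1.4918 − 0.6703) = 0.3397/0.8215 = 0.4135
Terminal stock prices: S_u = 111.9, S_d = 50.27
Terminal payoffs (S − K): max(29.89, 0) = 29.89, max(-31.73, 0) = 0
Node 0 (S = 75): V_0 = e^(−0.01)·[0.4135·29.8869 + 0.5865·0.0000] = 12.2366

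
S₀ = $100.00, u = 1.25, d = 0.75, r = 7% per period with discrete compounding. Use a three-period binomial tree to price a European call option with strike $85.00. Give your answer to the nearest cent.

$35.23

Risk-neutral probability p = (1 + 0.07 − 0.75)/(1.25 − 0.75) = 0.3200/0.5000 = 0.6400
Terminal stock prices: S_uuu = 195.3, S_uud = 117.2, S_udd = 70.31, S_ddd = 42.19
Terminal payoffs (S − K): max(110.3, 0) = 110.3, max(32.19, 0) = 32.19, max(-14.69, 0) = 0, max(-42.81, 0) = 0
Node uu (S = 156.2): V_uu = 1/1.07·[0.6400·110.3125 + 0.3600·32.1875] = 76.8107
Node ud (S = 93.75): V_ud = 1/1.07·[0.6400·32.1875 + 0.3600·0.0000] = 19.2523
Node dd (S = 56.25): V_dd = 1/1.07·[0.6400·0.0000 + 0.3600·0.0000] = 0.0000
Node u (S = 125): V_u = 1/1.07·[0.6400·76.8107 + 0.3600·19.2523] = 52.4203
Node d (S = 75): V_d = 1/1.07·[0.6400·19.2523 + 0.3600·0.0000] = 11.5154
Node 0 (S = 100): V_0 = 1/1.07·[0.6400·52.4203 + 0.3600·11.5154] = 35.2285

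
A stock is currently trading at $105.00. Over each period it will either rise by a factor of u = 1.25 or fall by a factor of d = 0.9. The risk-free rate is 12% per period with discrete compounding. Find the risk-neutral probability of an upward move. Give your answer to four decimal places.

p = 0.6286

Risk-neutral probability p = (1 + 0.12 − 0.9)/(1.25 − 0.9) = 0.2200/0.3500 = 0.6286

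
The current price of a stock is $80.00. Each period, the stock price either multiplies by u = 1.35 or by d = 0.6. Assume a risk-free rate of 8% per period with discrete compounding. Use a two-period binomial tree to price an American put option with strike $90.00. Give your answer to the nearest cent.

$18.98

Risk-neutral probability p = (1 + 0.08 − 0.6)/(1.35 − 0.6) = 0.4800/0.7500 = 0.6400
Terminal stock prices: S_uu = 145.8, S_ud = 64.8, S_dd = 28.8
Terminal payoffs (K − S): max(-55.8, 0) = 0, max(25.2, 0) = 25.2, max(61.2, 0) = 61.2
Node u (S = 108): continuation = 1/1.08·[0.6400·0.0000 + 0.3600·25.2000] = 8.4000; exercise value = 0.0000 ≤ continuation, so V_u = 8.4000
Node d (S = 48): continuation = 1/1.08·[0.6400·25.2000 + 0.3600·61.2000] = 35.3333; exercise value = 42.0000 > continuation, so V_d = 42.0000 (exercise)
Node 0 (S = 80): continuation = 1/1.08·[0.6400·8.4000 + 0.3600·42.0000] = 18.9778; exercise value = 10.0000 ≤ continuation, so V_0 = 18.9778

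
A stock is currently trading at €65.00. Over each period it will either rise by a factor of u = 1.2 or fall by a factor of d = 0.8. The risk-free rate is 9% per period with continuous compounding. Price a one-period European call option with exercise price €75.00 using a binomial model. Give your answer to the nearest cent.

Risk-neutral probability p = (e^0.09 − 0.8)/(1.2 − 0.8) = 0.2942/0.4000 = 0.7354
Terminal stock prices: S_u = 78, S_d = 52
Terminal payoffs (S − K): max(3, 0) = 3, max(-23, 0) = 0
Node 0 (S = 65): V_0 = e^(−0.09)·[0.7354·3.0000 + 0.2646·0.0000] = 2.0164

€2.02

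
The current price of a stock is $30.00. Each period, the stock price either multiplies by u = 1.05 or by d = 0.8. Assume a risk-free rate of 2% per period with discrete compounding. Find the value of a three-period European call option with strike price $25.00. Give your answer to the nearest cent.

$6.63

Risk-neutral probability p = (1 + 0.02 − 0.8)/(1.05 − 0.8) = 0.2200/0.2500 = 0.8800
Terminal stock prices: S_uuu = 34.73, S_uud = 26.46, S_udd = 20.16, S_ddd = 15.36
Terminal payoffs (S − K): max(9.729, 0) = 9.729, max(1.46, 0) = 1.46, max(-4.84, 0) = 0, max(-9.64, 0) = 0
Node uu (S = 33.08): V_uu = 1/1.02·[0.8800·9.7288 + 0.1200·1.4600] = 8.5652
Node ud (S = 25.2): V_ud = 1/1.02·[0.8800·1.4600 + 0.1200·0.0000] = 1.2596
Node dd (S = 19.2): V_dd = 1/1.02·[0.8800·0.0000 + 0.1200·0.0000] = 0.0000
Node u (S = 31.5): V_u = 1/1.02·[0.8800·8.5652 + 0.1200·1.2596] = 7.5378
Node d (S = 24): V_d = 1/1.02·[0.8800·1.2596 + 0.1200·0.0000] = 1.0867
Node 0 (S = 30): V_0 = 1/1.02·[0.8800·7.5378 + 0.1200·1.0867] = 6.6310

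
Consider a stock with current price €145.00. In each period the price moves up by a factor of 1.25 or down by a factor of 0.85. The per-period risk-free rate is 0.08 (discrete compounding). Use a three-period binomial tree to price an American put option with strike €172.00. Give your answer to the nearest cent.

Risk-neutral probability p = (1 + 0.08 − 0.85)/(1.25 − 0.85) = 0.2300/0.4000 = 0.5750
Terminal stock prices: S_uuu = 283.2, S_uud = 192.6, S_udd = 131, S_ddd = 89.05
Terminal payoffs (K − S): max(-111.2, 0) = 0, max(-20.58, 0) = 0, max(41.05, 0) = 41.05, max(82.95, 0) = 82.95
Node uu (S = 226.6): continuation = 1/1.08·[0.5750·0.0000 + 0.4250·0.0000] = 0.0000; exercise value = 0.0000 ≤ continuation, so V_uu = 0.0000
Node ud (S = 154.1): continuation = 1/1.08·[0.5750·0.0000 + 0.4250·41.0469] = 16.1527; exercise value = 17.9375 > continuation, so V_ud = 17.9375 (exercise)
Node dd (S = 104.8): continuation = 1/1.08·[0.5750·41.0469 + 0.4250·82.9519] = 54.4968; exercise value = 67.2375 > continuation, so V_dd = 67.2375 (exercise)
Node u (S = 181.2): continuation = 1/1.08·[0.5750·0.0000 + 0.4250·17.9375] = 7.0587; exercise value = 0.0000 ≤ continuation, so V_u = 7.0587
Node d (S = 123.2): continuation = 1/1.08·[0.5750·17.9375 + 0.4250·67.2375] = 36.0093; exercise value = 48.7500 > continuation, so V_d = 48.7500 (exercise)
Node 0 (S = 145): continuation = 1/1.08·[0.5750·7.0587 + 0.4250·48.7500] = 22.9422; exercise value = 27.0000 > continuation, so V_0 = 27.0000 (exercise)

€27.00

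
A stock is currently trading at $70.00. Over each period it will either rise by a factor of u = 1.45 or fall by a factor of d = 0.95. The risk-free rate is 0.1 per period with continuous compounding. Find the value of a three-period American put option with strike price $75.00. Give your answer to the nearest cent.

$5.30

Risk-neutral probability p = (e^0.1 − 0.95)/(1.45 − 0.95) = 0.1552/0.5000 = 0.3103
Terminal stock prices: S_uuu = 213.4, S_uud = 139.8, S_udd = 91.6, S_ddd = 60.02
Terminal payoffs (K − S): max(-138.4, 0) = 0, max(-64.82, 0) = 0, max(-16.6, 0) = 0, max(14.98, 0) = 14.98
Node uu (S = 147.2): continuation = e^(−0.1)·[0.3103·0.0000 + 0.6897·0.0000] = 0.0000; exercise value = 0.0000 ≤ continuation, so V_uu = 0.0000
Node ud (S = 96.42): continuation = e^(−0.1)·[0.3103·0.0000 + 0.6897·0.0000] = 0.0000; exercise value = 0.0000 ≤ continuation, so V_ud = 0.0000
Node dd (S = 63.17): continuation = e^(−0.1)·[0.3103·0.0000 + 0.6897·14.9838] = 9.3503; exercise value = 11.8250 > continuation, so V_dd = 11.8250 (exercise)
Node u (S = 101.5): continuation = e^(−0.1)·[0.3103·0.0000 + 0.6897·0.0000] = 0.0000; exercise value = 0.0000 ≤ continuation, so V_u = 0.0000
Node d (S = 66.5): continuation = e^(−0.1)·[0.3103·0.0000 + 0.6897·11.8250] = 7.3791; exercise value = 8.5000 > continuation, so V_d = 8.5000 (exercise)
Node 0 (S = 70): continuation = e^(−0.1)·[0.3103·0.0000 + 0.6897·8.5000] = 5.3042; exercise value = 5.0000 ≤ continuation, so V_0 = 5.3042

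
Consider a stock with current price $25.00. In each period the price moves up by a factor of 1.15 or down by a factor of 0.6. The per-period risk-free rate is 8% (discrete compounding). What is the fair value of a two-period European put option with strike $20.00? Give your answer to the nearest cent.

$0.68

Risk-neutral probability p = (1 + 0.08 − 0.6)/(1.15 − 0.6) = 0.4800/0.5500 = 0.8727
Terminal stock prices: S_uu = 33.06, S_ud = 17.25, S_dd = 9
Terminal payoffs (K − S): max(-13.06, 0) = 0, max(2.75, 0) = 2.75, max(11, 0) = 11
Node u (S = 28.75): V_u = 1/1.08·[0.8727·0.0000 + 0.1273·2.7500] = 0.3241
Node d (S = 15): V_d = 1/1.08·[0.8727·2.7500 + 0.1273·11.0000] = 3.5185
Node 0 (S = 25): V_0 = 1/1.08·[0.8727·0.3241 + 0.1273·3.5185] = 0.6765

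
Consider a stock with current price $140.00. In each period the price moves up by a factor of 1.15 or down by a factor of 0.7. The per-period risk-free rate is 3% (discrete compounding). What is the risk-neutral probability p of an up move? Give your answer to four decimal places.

p = 0.7333

Risk-neutral probability p = (1 + 0.03 − 0.7)/(1.15 − 0.7) = 0.3300/0.4500 = 0.7333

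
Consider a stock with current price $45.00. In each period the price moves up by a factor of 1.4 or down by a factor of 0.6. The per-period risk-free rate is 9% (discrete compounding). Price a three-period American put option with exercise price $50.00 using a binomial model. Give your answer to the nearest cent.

Risk-neutral probability p = (1 + 0.09 − 0.6)/(1.4 − 0.6) = 0.4900/0.8000 = 0.6125
Terminal stock prices: S_uuu = 123.5, S_uud = 52.92, S_udd = 22.68, S_ddd = 9.72
Terminal payoffs (K − S): max(-73.48, 0) = 0, max(-2.92, 0) = 0, max(27.32, 0) = 27.32, max(40.28, 0) = 40.28
Node uu (S = 88.2): continuation = 1/1.09·[0.6125·0.0000 + 0.3875·0.0000] = 0.0000; exercise value = 0.0000 ≤ continuation, so V_uu = 0.0000
Node ud (S = 37.8): continuation = 1/1.09·[0.6125·0.0000 + 0.3875·27.3200] = 9.7124; exercise value = 12.2000 > continuation, so V_ud = 12.2000 (exercise)
Node dd (S = 16.2): continuation = 1/1.09·[0.6125·27.3200 + 0.3875·40.2800] = 29.6716; exercise value = 33.8000 > continuation, so V_dd = 33.8000 (exercise)
Node u (S = 63): continuation = 1/1.09·[0.6125·0.0000 + 0.3875·12.2000] = 4.3372; exercise value = 0.0000 ≤ continuation, so V_u = 4.3372
Node d (S = 27): continuation = 1/1.09·[0.6125·12.2000 + 0.3875·33.8000] = 18.8716; exercise value = 23.0000 > continuation, so V_d = 23.0000 (exercise)
Node 0 (S = 45): continuation = 1/1.09·[0.6125·4.3372 + 0.3875·23.0000] = 10.6138; exercise value = 5.0000 ≤ continuation, so V_0 = 10.6138

$10.61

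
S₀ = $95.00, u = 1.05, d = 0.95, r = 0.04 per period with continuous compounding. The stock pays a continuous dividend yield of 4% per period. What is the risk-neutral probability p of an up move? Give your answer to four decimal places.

p = 0.5000

Per-period risk-free factor R = e^0.04 = 1.0408; dividend-adjusted growth = e^(0.04−0.04) = 1.0000.
Risk-neutral probability p = (1.0000 − 0.95)/(1.05 − 0.95) = 0.0500/0.1000 = 0.5000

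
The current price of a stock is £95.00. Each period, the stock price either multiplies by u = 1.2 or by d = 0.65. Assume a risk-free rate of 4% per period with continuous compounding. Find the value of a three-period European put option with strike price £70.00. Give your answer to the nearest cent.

£4.40

Risk-neutral probability p = (e^0.04 − 0.65)/(1.2 − 0.65) = 0.3908/0.5500 = 0.7106
Terminal stock prices: S_uuu = 164.2, S_uud = 88.92, S_udd = 48.17, S_ddd = 26.09
Terminal payoffs (K − S): max(-94.16, 0) = 0, max(-18.92, 0) = 0, max(21.83, 0) = 21.83, max(43.91, 0) = 43.91
Node uu (S = 136.8): V_uu = e^(−0.04)·[0.7106·0.0000 + 0.2894·0.0000] = 0.0000
Node ud (S = 74.1): V_ud = e^(−0.04)·[0.7106·0.0000 + 0.2894·21.8350] = 6.0720
Node dd (S = 40.14): V_dd = e^(−0.04)·[0.7106·21.8350 + 0.2894·43.9106] = 27.1178
Node u (S = 114): V_u = e^(−0.04)·[0.7106·0.0000 + 0.2894·6.0720] = 1.6885
Node d (S = 61.75): V_d = e^(−0.04)·[0.7106·6.0720 + 0.2894·27.1178] = 11.6865
Node 0 (S = 95): V_0 = e^(−0.04)·[0.7106·1.6885 + 0.2894·11.6865] = 4.4026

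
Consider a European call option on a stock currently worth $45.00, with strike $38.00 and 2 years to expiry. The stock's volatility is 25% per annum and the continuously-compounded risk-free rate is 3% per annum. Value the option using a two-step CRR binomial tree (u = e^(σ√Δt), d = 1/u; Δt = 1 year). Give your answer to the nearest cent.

CRR parameters: u = e^(σ√Δt) = e^(0.25·√1) = 1.2840, d = 1/u = 0.7788
Per-period rate: rΔt = 0.03·1 = 0.03, so R = e^0.03 = 1.0305
Risk-neutral probability p = (e^0.03 − 0.7788)/(1.2840 − 0.7788) = 0.2517/0.5052 = 0.4981
Terminal stock prices: S_uu = 74.19, S_ud = 45, S_dd = 27.29
Terminal payoffs (S − K): max(36.19, 0) = 36.19, max(7, 0) = 7, max(-10.71, 0) = 0
Node u (S = 57.78): V_u = e^(−0.03)·[0.4981·36.1925 + 0.5019·7.0000] = 20.9042
Node d (S = 35.05): V_d = e^(−0.03)·[0.4981·7.0000 + 0.5019·0.0000] = 3.3837
Node 0 (S = 45): V_0 = e^(−0.03)·[0.4981·20.9042 + 0.5019·3.3837] = 11.7528

$11.75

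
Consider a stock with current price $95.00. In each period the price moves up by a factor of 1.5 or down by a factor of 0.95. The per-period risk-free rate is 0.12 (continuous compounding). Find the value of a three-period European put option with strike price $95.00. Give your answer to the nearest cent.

$2.94

Risk-neutral probability p = (e^0.12 − 0.95)/(1.5 − 0.95) = 0.1775/0.5500 = 0.3227
Terminal stock prices: S_uuu = 320.6, S_uud = 203.1, S_udd = 128.6, S_ddd = 81.45
Terminal payoffs (K − S): max(-225.6, 0) = 0, max(-108.1, 0) = 0, max(-33.61, 0) = 0, max(13.55, 0) = 13.55
Node uu (S = 213.8): V_uu = e^(−0.12)·[0.3227·0.0000 + 0.6773·0.0000] = 0.0000
Node ud (S = 135.4): V_ud = e^(−0.12)·[0.3227·0.0000 + 0.6773·0.0000] = 0.0000
Node dd (S = 85.74): V_dd = e^(−0.12)·[0.3227·0.0000 + 0.6773·13.5494] = 8.1390
Node u (S = 142.5): V_u = e^(−0.12)·[0.3227·0.0000 + 0.6773·0.0000] = 0.0000
Node d (S = 90.25): V_d = e^(−0.12)·[0.3227·0.0000 + 0.6773·8.1390] = 4.8890
Node 0 (S = 95): V_0 = e^(−0.12)·[0.3227·0.0000 + 0.6773·4.8890] = 2.9368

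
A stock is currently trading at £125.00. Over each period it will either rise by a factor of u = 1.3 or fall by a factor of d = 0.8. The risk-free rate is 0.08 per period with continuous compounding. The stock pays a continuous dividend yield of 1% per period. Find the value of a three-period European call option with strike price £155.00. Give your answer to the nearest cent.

£19.70

Per-period risk-free factor R = e^0.08 = 1.0833; dividend-adjusted growth = e^(0.08−0.01) = 1.0725.
Risk-neutral probability p = (1.0725 − 0.8)/(1.3 − 0.8) = 0.2725/0.5000 = 0.5450
Terminal stock prices: S_uuu = 274.6, S_uud = 169, S_udd = 104, S_ddd = 64
Terminal payoffs (S − K): max(119.6, 0) = 119.6, max(14, 0) = 14, max(-51, 0) = 0, max(-91, 0) = 0
Node uu (S = 211.3): V_uu = e^(−0.08)·[0.5450·119.6250 + 0.4550·14.0000] = 66.0650
Node ud (S = 130): V_ud = e^(−0.08)·[0.5450·14.0000 + 0.4550·0.0000] = 7.0436
Node dd (S = 80): V_dd = e^(−0.08)·[0.5450·0.0000 + 0.4550·0.0000] = 0.0000
Node u (S = 162.5): V_u = e^(−0.08)·[0.5450·66.0650 + 0.4550·7.0436] = 36.1965
Node d (S = 100): V_d = e^(−0.08)·[0.5450·7.0436 + 0.4550·0.0000] = 3.5437
Node 0 (S = 125): V_0 = e^(−0.08)·[0.5450·36.1965 + 0.4550·3.5437] = 19.6993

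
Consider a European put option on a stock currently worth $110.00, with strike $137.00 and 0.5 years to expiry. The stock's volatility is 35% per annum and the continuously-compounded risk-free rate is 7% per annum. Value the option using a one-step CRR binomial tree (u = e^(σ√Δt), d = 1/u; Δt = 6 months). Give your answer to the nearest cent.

$24.20

CRR parameters: u = e^(σ√Δt) = e^(0.35·√0.5) = 1.2808, d = 1/u = 0.7808
Per-period rate: rΔt = 0.07·0.5 = 0.035, so R = e^0.035 = 1.0356
Risk-neutral probability p = (e^0.035 − 0.7808)/(1.2808 − 0.7808) = 0.2549/0.5000 = 0.5097
Terminal stock prices: S_u = 140.9, S_d = 85.88
Terminal payoffs (K − S): max(-3.888, 0) = 0, max(51.12, 0) = 51.12
Node 0 (S = 110): V_0 = e^(−0.035)·[0.5097·0.0000 + 0.4903·51.1164] = 24.2016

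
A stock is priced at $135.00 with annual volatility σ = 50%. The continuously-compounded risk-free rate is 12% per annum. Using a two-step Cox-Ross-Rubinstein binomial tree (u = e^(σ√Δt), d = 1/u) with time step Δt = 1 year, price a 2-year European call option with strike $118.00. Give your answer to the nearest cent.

$55.62

CRR parameters: u = e^(σ√Δt) = e^(0.5·√1) = 1.6487, d = 1/u = 0.6065
Per-period rate: rΔt = 0.12·1 = 0.12, so R = e^0.12 = 1.1275
Risk-neutral probability p = (e^0.12 − 0.6065)/(1.6487 − 0.6065) = 0.5210/1.0422 = 0.4999
Terminal stock prices: S_uu = 367, S_ud = 135, S_dd = 49.66
Terminal payoffs (S − K): max(249, 0) = 249, max(17, 0) = 17, max(-68.34, 0) = 0
Node u (S = 222.6): V_u = e^(−0.12)·[0.4999·248.9680 + 0.5001·17.0000] = 117.9208
Node d (S = 81.88): V_d = e^(−0.12)·[0.4999·17.0000 + 0.5001·0.0000] = 7.5370
Node 0 (S = 135): V_0 = e^(−0.12)·[0.4999·117.9208 + 0.5001·7.5370] = 55.6234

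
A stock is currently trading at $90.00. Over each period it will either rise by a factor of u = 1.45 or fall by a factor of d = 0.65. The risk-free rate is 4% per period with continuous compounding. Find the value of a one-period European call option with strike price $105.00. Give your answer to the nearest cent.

Risk-neutral probability p = (e^0.04 − 0.65)/(1.45 − 0.65) = 0.3908/0.8000 = 0.4885
Terminal stock prices: S_u = 130.5, S_d = 58.5
Terminal payoffs (S − K): max(25.5, 0) = 25.5, max(-46.5, 0) = 0
Node 0 (S = 90): V_0 = e^(−0.04)·[0.4885·25.5000 + 0.5115·0.0000] = 11.9686

$11.97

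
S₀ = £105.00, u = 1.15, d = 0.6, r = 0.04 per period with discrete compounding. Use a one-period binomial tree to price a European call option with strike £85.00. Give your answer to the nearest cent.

Risk-neutral probability p = (1 + 0.04 − 0.6)/(1.15 − 0.6) = 0.4400/0.5500 = 0.8000
Terminal stock prices: S_u = 120.7, S_d = 63
Terminal payoffs (S − K): max(35.75, 0) = 35.75, max(-22, 0) = 0
Node 0 (S = 105): V_0 = 1/1.04·[0.8000·35.7500 + 0.2000·0.0000] = 27.5000

£27.50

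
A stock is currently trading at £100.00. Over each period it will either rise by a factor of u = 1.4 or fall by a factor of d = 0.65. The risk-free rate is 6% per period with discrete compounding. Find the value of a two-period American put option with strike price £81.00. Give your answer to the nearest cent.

Risk-neutral probability p = (1 + 0.06 − 0.65)/(1.4 − 0.65) = 0.4100/0.7500 = 0.5467
Terminal stock prices: S_uu = 196, S_ud = 91, S_dd = 42.25
Terminal payoffs (K − S): max(-115, 0) = 0, max(-10, 0) = 0, max(38.75, 0) = 38.75
Node u (S = 140): continuation = 1/1.06·[0.5467·0.0000 + 0.4533·0.0000] = 0.0000; exercise value = 0.0000 ≤ continuation, so V_u = 0.0000
Node d (S = 65): continuation = 1/1.06·[0.5467·0.0000 + 0.4533·38.7500] = 16.5723; exercise value = 16.0000 ≤ continuation, so V_d = 16.5723
Node 0 (S = 100): continuation = 1/1.06·[0.5467·0.0000 + 0.4533·16.5723] = 7.0875; exercise value = 0.0000 ≤ continuation, so V_0 = 7.0875

£7.09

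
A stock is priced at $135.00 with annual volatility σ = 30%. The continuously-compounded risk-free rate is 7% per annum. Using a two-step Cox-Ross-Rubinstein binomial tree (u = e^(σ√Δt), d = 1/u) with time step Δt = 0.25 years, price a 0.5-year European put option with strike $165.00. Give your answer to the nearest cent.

CRR parameters: u = e^(σ√Δt) = e^(0.3·√0.25) = 1.1618, d = 1/u = 0.8607
Per-period rate: rΔt = 0.07·0.25 = 0.0175, so R = e^0.0175 = 1.0177
Risk-neutral probability p = (e^0.0175 − 0.8607)/(1.1618 − 0.8607) = 0.1569/0.3011 = 0.5212
Terminal stock prices: S_uu = 182.2, S_ud = 135, S_dd = 100
Terminal payoffs (K − S): max(-17.23, 0) = 0, max(30, 0) = 30, max(64.99, 0) = 64.99
Node u (S = 156.8): V_u = e^(−0.0175)·[0.5212·0.0000 + 0.4788·30.0000] = 14.1149
Node d (S = 116.2): V_d = e^(−0.0175)·[0.5212·30.0000 + 0.4788·64.9895] = 45.9420
Node 0 (S = 135): V_0 = e^(−0.0175)·[0.5212·14.1149 + 0.4788·45.9420] = 28.8446

$28.84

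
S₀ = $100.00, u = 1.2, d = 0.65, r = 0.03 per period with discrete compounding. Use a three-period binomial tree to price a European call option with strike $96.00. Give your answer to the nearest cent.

Risk-neutral probability p = (1 + 0.03 − 0.65)/(1.2 − 0.65) = 0.3800/0.5500 = 0.6909
Terminal stock prices: S_uuu = 172.8, S_uud = 93.6, S_udd = 50.7, S_ddd = 27.46
Terminal payoffs (S − K): max(76.8, 0) = 76.8, max(-2.4, 0) = 0, max(-45.3, 0) = 0, max(-68.54, 0) = 0
Node uu (S = 144): V_uu = 1/1.03·[0.6909·76.8000 + 0.3091·0.0000] = 51.5163
Node ud (S = 78): V_ud = 1/1.03·[0.6909·0.0000 + 0.3091·0.0000] = 0.0000
Node dd (S = 42.25): V_dd = 1/1.03·[0.6909·0.0000 + 0.3091·0.0000] = 0.0000
Node u (S = 120): V_u = 1/1.03·[0.6909·51.5163 + 0.3091·0.0000] = 34.5564
Node d (S = 65): V_d = 1/1.03·[0.6909·0.0000 + 0.3091·0.0000] = 0.0000
Node 0 (S = 100): V_0 = 1/1.03·[0.6909·34.5564 + 0.3091·0.0000] = 23.1799

$23.18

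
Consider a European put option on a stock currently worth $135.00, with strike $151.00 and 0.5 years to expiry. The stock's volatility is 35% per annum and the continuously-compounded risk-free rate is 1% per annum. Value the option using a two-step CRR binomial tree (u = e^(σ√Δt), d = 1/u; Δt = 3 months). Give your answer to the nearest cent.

CRR parameters: u = e^(σ√Δt) = e^(0.35·√0.25) = 1.1912, d = 1/u = 0.8395
Per-period rate: rΔt = 0.01·0.25 = 0.0025, so R = e^0.0025 = 1.0025
Risk-neutral probability p = (e^0.0025 − 0.8395)/(1.1912 − 0.8395) = 0.1630/0.3518 = 0.4635
Terminal stock prices: S_uu = 191.6, S_ud = 135, S_dd = 95.13
Terminal payoffs (K − S): max(-40.57, 0) = 0, max(16, 0) = 16, max(55.87, 0) = 55.87
Node u (S = 160.8): V_u = e^(−0.0025)·[0.4635·0.0000 + 0.5365·16.0000] = 8.5629
Node d (S = 113.3): V_d = e^(−0.0025)·[0.4635·16.0000 + 0.5365·55.8671] = 37.2963
Node 0 (S = 135): V_0 = e^(−0.0025)·[0.4635·8.5629 + 0.5365·37.2963] = 23.9192

$23.92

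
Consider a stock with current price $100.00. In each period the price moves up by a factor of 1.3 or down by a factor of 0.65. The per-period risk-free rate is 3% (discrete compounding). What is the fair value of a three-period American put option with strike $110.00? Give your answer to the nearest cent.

Risk-neutral probability p = (1 + 0.03 − 0.65)/(1.3 − 0.65) = 0.3800/0.6500 = 0.5846
Terminal stock prices: S_uuu = 219.7, S_uud = 109.9, S_udd = 54.93, S_ddd = 27.46
Terminal payoffs (K − S): max(-109.7, 0) = 0, max(0.15, 0) = 0.15, max(55.07, 0) = 55.07, max(82.54, 0) = 82.54
Node uu (S = 169): continuation = 1/1.03·[0.5846·0.0000 + 0.4154·0.1500] = 0.0605; exercise value = 0.0000 ≤ continuation, so V_uu = 0.0605
Node ud (S = 84.5): continuation = 1/1.03·[0.5846·0.1500 + 0.4154·55.0750] = 22.2961; exercise value = 25.5000 > continuation, so V_ud = 25.5000 (exercise)
Node dd (S = 42.25): continuation = 1/1.03·[0.5846·55.0750 + 0.4154·82.5375] = 64.5461; exercise value = 67.7500 > continuation, so V_dd = 67.7500 (exercise)
Node u (S = 130): continuation = 1/1.03·[0.5846·0.0605 + 0.4154·25.5000] = 10.3181; exercise value = 0.0000 ≤ continuation, so V_u = 10.3181
Node d (S = 65): continuation = 1/1.03·[0.5846·25.5000 + 0.4154·67.7500] = 41.7961; exercise value = 45.0000 > continuation, so V_d = 45.0000 (exercise)
Node 0 (S = 100): continuation = 1/1.03·[0.5846·10.3181 + 0.4154·45.0000] = 24.0043; exercise value = 10.0000 ≤ continuation, so V_0 = 24.0043

$24.00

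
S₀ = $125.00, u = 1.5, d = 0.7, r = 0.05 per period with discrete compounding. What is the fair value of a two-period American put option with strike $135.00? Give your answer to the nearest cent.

Risk-neutral probability p = (1 + 0.05 − 0.7)/(1.5 − 0.7) = 0.3500/0.8000 = 0.4375
Terminal stock prices: S_uu = 281.2, S_ud = 131.2, S_dd = 61.25
Terminal payoffs (K − S): max(-146.2, 0) = 0, max(3.75, 0) = 3.75, max(73.75, 0) = 73.75
Node u (S = 187.5): continuation = 1/1.05·[0.4375·0.0000 + 0.5625·3.7500] = 2.0089; exercise value = 0.0000 ≤ continuation, so V_u = 2.0089
Node d (S = 87.5): continuation = 1/1.05·[0.4375·3.7500 + 0.5625·73.7500] = 41.0714; exercise value = 47.5000 > continuation, so V_d = 47.5000 (exercise)
Node 0 (S = 125): continuation = 1/1.05·[0.4375·2.0089 + 0.5625·47.5000] = 26.2835; exercise value = 10.0000 ≤ continuation, so V_0 = 26.2835

$26.28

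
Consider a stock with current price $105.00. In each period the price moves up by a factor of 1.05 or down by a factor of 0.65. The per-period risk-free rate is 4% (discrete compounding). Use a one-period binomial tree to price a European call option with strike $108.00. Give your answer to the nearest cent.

$2.11

Risk-neutral probability p = (1 + 0.04 − 0.65)/(1.05 − 0.65) = 0.3900/0.4000 = 0.9750
Terminal stock prices: S_u = 110.2, S_d = 68.25
Terminal payoffs (S − K): max(2.25, 0) = 2.25, max(-39.75, 0) = 0
Node 0 (S = 105): V_0 = 1/1.04·[0.9750·2.2500 + 0.0250·0.0000] = 2.1094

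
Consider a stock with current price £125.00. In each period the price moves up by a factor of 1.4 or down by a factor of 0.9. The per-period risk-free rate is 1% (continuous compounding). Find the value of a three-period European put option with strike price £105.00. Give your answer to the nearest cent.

£6.39

Risk-neutral probability p = (e^0.01 − 0.9)/(1.4 − 0.9) = 0.1101/0.5000 = 0.2201
Terminal stock prices: S_uuu = 343, S_uud = 220.5, S_udd = 141.8, S_ddd = 91.13
Terminal payoffs (K − S): max(-238, 0) = 0, max(-115.5, 0) = 0, max(-36.75, 0) = 0, max(13.87, 0) = 13.87
Node uu (S = 245): V_uu = e^(−0.01)·[0.2201·0.0000 + 0.7799·0.0000] = 0.0000
Node ud (S = 157.5): V_ud = e^(−0.01)·[0.2201·0.0000 + 0.7799·0.0000] = 0.0000
Node dd (S = 101.2): V_dd = e^(−0.01)·[0.2201·0.0000 + 0.7799·13.8750] = 10.7134
Node u (S = 175): V_u = e^(−0.01)·[0.2201·0.0000 + 0.7799·0.0000] = 0.0000
Node d (S = 112.5): V_d = e^(−0.01)·[0.2201·0.0000 + 0.7799·10.7134] = 8.2723
Node 0 (S = 125): V_0 = e^(−0.01)·[0.2201·0.0000 + 0.7799·8.2723] = 6.3873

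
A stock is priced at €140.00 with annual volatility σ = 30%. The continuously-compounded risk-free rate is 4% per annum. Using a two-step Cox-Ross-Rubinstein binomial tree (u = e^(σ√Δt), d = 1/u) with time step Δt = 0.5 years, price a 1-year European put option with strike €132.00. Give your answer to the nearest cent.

CRR parameters: u = e^(σ√Δt) = e^(0.3·√0.5) = 1.2363, d = 1/u = 0.8089
Per-period rate: rΔt = 0.04·0.5 = 0.02, so R = e^0.02 = 1.0202
Risk-neutral probability p = (e^0.02 − 0.8089)/(1.2363 − 0.8089) = 0.2113/0.4275 = 0.4944
Terminal stock prices: S_uu = 214, S_ud = 140, S_dd = 91.6
Terminal payoffs (K − S): max(-81.99, 0) = 0, max(-8, 0) = 0, max(40.4, 0) = 40.4
Node u (S = 173.1): V_u = e^(−0.02)·[0.4944·0.0000 + 0.5056·0.0000] = 0.0000
Node d (S = 113.2): V_d = e^(−0.02)·[0.4944·0.0000 + 0.5056·40.4048] = 20.0232
Node 0 (S = 140): V_0 = e^(−0.02)·[0.4944·0.0000 + 0.5056·20.0232] = 9.9228

€9.92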